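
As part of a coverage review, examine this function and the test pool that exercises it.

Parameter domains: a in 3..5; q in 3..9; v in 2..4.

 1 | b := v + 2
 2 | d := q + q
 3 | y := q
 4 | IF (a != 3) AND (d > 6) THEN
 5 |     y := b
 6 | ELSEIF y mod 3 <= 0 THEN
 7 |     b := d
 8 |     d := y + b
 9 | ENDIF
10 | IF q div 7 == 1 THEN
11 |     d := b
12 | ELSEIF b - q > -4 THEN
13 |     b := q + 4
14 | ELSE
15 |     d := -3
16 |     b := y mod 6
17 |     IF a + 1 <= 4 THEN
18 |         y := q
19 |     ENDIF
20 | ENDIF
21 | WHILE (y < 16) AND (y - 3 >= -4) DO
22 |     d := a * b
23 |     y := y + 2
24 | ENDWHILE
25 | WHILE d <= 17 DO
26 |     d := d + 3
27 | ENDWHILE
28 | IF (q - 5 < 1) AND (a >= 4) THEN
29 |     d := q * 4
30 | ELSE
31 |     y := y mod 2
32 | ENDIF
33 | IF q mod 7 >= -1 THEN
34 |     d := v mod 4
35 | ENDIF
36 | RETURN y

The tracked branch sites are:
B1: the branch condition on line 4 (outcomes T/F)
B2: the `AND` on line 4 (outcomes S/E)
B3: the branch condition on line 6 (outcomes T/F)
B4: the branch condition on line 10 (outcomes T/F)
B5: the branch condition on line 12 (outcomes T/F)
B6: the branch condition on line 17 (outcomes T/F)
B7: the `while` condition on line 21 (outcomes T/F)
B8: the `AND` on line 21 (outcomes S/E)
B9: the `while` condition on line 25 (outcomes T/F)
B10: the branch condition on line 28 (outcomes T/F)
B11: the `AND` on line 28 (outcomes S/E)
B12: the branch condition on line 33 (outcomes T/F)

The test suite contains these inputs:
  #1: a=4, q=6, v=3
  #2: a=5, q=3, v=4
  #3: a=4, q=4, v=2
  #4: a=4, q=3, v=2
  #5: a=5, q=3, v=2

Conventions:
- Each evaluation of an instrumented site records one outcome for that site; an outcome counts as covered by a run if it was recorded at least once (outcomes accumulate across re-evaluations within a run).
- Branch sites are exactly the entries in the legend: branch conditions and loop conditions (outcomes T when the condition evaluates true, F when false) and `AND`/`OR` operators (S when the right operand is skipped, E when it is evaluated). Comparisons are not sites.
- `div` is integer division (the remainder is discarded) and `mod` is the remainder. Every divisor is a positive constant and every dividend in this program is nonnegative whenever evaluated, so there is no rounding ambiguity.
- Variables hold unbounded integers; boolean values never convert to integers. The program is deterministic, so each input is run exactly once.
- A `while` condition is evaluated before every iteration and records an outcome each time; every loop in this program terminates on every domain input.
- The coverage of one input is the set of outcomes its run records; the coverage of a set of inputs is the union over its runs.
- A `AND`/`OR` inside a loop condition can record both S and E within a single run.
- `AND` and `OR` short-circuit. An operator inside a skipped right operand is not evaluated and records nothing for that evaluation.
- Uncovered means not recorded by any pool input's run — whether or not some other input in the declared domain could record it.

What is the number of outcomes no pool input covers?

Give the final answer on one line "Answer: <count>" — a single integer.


test 1 (a=4, q=6, v=3) hits B1=T, B2=E, B4=F, B5=T, B7=T, B7=F, B8=S, B8=E, B9=F, B10=F, B11=S, B12=T
test 2 (a=5, q=3, v=4) hits B1=F, B2=E, B3=T, B4=F, B5=T, B7=T, B7=F, B8=S, B8=E, B9=F, B10=T, B11=E, B12=T
test 3 (a=4, q=4, v=2) hits B1=T, B2=E, B4=F, B5=T, B7=T, B7=F, B8=S, B8=E, B9=F, B10=T, B11=E, B12=T
test 4 (a=4, q=3, v=2) hits B1=F, B2=E, B3=T, B4=F, B5=T, B7=T, B7=F, B8=S, B8=E, B9=F, B10=T, B11=E, B12=T
test 5 (a=5, q=3, v=2) hits B1=F, B2=E, B3=T, B4=F, B5=T, B7=T, B7=F, B8=S, B8=E, B9=F, B10=T, B11=E, B12=T
union over the pool: B1=T, B1=F, B2=E, B3=T, B4=F, B5=T, B7=T, B7=F, B8=S, B8=E, B9=F, B10=T, B10=F, B11=S, B11=E, B12=T
uncovered (8 of 24): B2=S, B3=F, B4=T, B5=F, B6=T, B6=F, B9=T, B12=F
Answer: 8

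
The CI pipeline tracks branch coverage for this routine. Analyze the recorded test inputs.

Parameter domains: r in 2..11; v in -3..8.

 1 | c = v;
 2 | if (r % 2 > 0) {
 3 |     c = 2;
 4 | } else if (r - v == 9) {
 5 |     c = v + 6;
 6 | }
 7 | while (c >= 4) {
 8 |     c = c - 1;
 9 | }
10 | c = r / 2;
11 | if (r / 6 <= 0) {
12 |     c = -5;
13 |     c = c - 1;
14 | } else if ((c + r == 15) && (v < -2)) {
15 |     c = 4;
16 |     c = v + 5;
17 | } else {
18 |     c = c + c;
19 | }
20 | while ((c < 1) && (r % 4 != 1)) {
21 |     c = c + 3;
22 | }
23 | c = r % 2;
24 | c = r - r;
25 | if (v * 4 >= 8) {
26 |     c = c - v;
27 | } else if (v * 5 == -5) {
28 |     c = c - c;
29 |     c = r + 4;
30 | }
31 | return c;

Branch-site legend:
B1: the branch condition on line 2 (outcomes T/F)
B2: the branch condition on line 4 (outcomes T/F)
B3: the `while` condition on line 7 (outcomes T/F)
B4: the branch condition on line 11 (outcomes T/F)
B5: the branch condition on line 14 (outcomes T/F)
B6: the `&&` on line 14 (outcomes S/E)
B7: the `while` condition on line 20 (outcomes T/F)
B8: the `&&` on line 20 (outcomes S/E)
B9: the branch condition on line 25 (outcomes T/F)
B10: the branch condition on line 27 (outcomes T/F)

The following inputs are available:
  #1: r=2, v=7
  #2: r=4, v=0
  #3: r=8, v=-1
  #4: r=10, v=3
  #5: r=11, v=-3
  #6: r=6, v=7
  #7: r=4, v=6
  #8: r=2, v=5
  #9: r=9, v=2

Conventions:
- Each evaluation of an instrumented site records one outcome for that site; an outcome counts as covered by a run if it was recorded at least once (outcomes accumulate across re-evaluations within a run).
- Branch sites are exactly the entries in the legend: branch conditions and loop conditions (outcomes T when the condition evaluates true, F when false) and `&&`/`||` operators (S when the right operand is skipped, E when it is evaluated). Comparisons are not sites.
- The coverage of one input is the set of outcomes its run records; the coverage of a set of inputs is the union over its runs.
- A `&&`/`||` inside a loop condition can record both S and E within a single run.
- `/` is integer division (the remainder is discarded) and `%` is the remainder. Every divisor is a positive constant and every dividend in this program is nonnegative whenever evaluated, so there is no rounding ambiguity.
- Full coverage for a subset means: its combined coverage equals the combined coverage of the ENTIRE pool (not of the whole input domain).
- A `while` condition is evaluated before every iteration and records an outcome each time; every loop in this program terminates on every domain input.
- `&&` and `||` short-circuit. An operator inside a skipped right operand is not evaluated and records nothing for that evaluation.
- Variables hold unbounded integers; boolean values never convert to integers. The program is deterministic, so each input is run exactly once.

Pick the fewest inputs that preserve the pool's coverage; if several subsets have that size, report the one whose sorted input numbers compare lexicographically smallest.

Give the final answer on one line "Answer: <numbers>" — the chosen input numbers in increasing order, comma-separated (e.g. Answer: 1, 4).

input #1, r=2, v=7: events B1->F, B2->F, B3->T, B3->T, B3->T, B3->T, B3->F, B4->T, B8->E, B7->T, B8->E, B7->T, B8->E, B7->T, ...; outcomes B1=F, B2=F, B3=T, B3=F, B4=T, B7=T, B7=F, B8=S, B8=E, B9=T
input #2, r=4, v=0: events B1->F, B2->F, B3->F, B4->T, B8->E, B7->T, B8->E, B7->T, B8->E, B7->T, B8->S, B7->F, B9->F, B10->F; outcomes B1=F, B2=F, B3=F, B4=T, B7=T, B7=F, B8=S, B8=E, B9=F, B10=F
input #3, r=8, v=-1: events B1->F, B2->T, B3->T, B3->T, B3->F, B4->F, B6->S, B5->F, B8->S, B7->F, B9->F, B10->T; outcomes B1=F, B2=T, B3=T, B3=F, B4=F, B5=F, B6=S, B7=F, B8=S, B9=F, B10=T
input #4, r=10, v=3: events B1->F, B2->F, B3->F, B4->F, B6->E, B5->F, B8->S, B7->F, B9->T; outcomes B1=F, B2=F, B3=F, B4=F, B5=F, B6=E, B7=F, B8=S, B9=T
input #5, r=11, v=-3: events B1->T, B3->F, B4->F, B6->S, B5->F, B8->S, B7->F, B9->F, B10->F; outcomes B1=T, B3=F, B4=F, B5=F, B6=S, B7=F, B8=S, B9=F, B10=F
input #6, r=6, v=7: events B1->F, B2->F, B3->T, B3->T, B3->T, B3->T, B3->F, B4->F, B6->S, B5->F, B8->S, B7->F, B9->T; outcomes B1=F, B2=F, B3=T, B3=F, B4=F, B5=F, B6=S, B7=F, B8=S, B9=T
input #7, r=4, v=6: events B1->F, B2->F, B3->T, B3->T, B3->T, B3->F, B4->T, B8->E, B7->T, B8->E, B7->T, B8->E, B7->T, B8->S, ...; outcomes B1=F, B2=F, B3=T, B3=F, B4=T, B7=T, B7=F, B8=S, B8=E, B9=T
input #8, r=2, v=5: events B1->F, B2->F, B3->T, B3->T, B3->F, B4->T, B8->E, B7->T, B8->E, B7->T, B8->E, B7->T, B8->S, B7->F, ...; outcomes B1=F, B2=F, B3=T, B3=F, B4=T, B7=T, B7=F, B8=S, B8=E, B9=T
input #9, r=9, v=2: events B1->T, B3->F, B4->F, B6->S, B5->F, B8->S, B7->F, B9->T; outcomes B1=T, B3=F, B4=F, B5=F, B6=S, B7=F, B8=S, B9=T
the full pool covers 19 outcomes: B1=T, B1=F, B2=T, B2=F, B3=T, B3=F, B4=T, B4=F, B5=F, B6=S, B6=E, B7=T, B7=F, B8=S, B8=E, B9=T, B9=F, B10=T, B10=F
no size-1 subset reaches all 19 outcomes (best union: 11/19)
no size-2 subset reaches all 19 outcomes (best union: 16/19)
no size-3 subset reaches all 19 outcomes (best union: 18/19)
at size 4, {1, 3, 4, 5} reaches all 19 outcomes; every lexicographically earlier size-4 subset fails

Answer: 1, 3, 4, 5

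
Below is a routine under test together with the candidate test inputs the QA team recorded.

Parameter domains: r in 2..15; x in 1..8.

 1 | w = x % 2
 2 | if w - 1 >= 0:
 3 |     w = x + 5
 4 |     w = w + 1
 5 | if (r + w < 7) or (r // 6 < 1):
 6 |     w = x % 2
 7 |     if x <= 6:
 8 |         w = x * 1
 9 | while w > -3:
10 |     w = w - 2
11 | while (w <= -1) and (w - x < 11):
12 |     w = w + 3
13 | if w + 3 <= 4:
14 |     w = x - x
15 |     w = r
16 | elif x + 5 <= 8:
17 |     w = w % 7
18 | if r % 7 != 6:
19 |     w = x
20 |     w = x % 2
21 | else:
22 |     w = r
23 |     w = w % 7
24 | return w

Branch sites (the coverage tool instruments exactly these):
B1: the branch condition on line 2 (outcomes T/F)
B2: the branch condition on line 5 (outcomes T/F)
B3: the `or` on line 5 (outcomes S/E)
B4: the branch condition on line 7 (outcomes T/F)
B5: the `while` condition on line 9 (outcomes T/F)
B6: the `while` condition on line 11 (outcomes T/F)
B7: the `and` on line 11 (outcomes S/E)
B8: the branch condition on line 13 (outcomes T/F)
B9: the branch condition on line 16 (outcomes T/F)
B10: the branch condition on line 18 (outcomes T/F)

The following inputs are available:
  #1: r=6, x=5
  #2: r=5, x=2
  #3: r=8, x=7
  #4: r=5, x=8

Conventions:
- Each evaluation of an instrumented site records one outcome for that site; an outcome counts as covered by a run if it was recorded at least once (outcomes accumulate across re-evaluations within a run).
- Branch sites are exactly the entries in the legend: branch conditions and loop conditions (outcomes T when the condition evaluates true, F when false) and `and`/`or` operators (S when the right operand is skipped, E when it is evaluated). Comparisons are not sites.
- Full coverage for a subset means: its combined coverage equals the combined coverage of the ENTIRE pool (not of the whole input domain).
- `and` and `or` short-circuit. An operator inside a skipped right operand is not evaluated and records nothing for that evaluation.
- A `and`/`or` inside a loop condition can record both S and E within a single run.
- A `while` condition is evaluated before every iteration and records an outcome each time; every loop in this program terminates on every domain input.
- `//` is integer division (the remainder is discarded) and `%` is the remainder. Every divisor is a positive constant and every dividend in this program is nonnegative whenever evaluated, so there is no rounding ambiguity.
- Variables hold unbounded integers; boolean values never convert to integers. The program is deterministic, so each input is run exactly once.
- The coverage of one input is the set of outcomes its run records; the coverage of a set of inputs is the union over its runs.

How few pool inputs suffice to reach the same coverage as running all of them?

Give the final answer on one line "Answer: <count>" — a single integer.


test 1 (r=6, x=5) hits B1=T, B2=F, B3=E, B5=T, B5=F, B6=T, B6=F, B7=S, B7=E, B8=T, B10=F
test 2 (r=5, x=2) hits B1=F, B2=T, B3=S, B4=T, B5=T, B5=F, B6=T, B6=F, B7=S, B7=E, B8=F, B9=T, B10=T
test 3 (r=8, x=7) hits B1=T, B2=F, B3=E, B5=T, B5=F, B6=T, B6=F, B7=S, B7=E, B8=T, B10=T
test 4 (r=5, x=8) hits B1=F, B2=T, B3=S, B4=F, B5=T, B5=F, B6=T, B6=F, B7=S, B7=E, B8=F, B9=F, B10=T
the full pool covers 20 outcomes: B1=T, B1=F, B2=T, B2=F, B3=S, B3=E, B4=T, B4=F, B5=T, B5=F, B6=T, B6=F, B7=S, B7=E, B8=T, B8=F, B9=T, B9=F, B10=T, B10=F
checked all size-1 subsets: none covers 20 outcomes (max 13/20)
checked all size-2 subsets: none covers 20 outcomes (max 18/20)
size 3: inputs {1, 2, 4} cover all 20 outcomes, and no lexicographically smaller subset of this size does
Answer: 3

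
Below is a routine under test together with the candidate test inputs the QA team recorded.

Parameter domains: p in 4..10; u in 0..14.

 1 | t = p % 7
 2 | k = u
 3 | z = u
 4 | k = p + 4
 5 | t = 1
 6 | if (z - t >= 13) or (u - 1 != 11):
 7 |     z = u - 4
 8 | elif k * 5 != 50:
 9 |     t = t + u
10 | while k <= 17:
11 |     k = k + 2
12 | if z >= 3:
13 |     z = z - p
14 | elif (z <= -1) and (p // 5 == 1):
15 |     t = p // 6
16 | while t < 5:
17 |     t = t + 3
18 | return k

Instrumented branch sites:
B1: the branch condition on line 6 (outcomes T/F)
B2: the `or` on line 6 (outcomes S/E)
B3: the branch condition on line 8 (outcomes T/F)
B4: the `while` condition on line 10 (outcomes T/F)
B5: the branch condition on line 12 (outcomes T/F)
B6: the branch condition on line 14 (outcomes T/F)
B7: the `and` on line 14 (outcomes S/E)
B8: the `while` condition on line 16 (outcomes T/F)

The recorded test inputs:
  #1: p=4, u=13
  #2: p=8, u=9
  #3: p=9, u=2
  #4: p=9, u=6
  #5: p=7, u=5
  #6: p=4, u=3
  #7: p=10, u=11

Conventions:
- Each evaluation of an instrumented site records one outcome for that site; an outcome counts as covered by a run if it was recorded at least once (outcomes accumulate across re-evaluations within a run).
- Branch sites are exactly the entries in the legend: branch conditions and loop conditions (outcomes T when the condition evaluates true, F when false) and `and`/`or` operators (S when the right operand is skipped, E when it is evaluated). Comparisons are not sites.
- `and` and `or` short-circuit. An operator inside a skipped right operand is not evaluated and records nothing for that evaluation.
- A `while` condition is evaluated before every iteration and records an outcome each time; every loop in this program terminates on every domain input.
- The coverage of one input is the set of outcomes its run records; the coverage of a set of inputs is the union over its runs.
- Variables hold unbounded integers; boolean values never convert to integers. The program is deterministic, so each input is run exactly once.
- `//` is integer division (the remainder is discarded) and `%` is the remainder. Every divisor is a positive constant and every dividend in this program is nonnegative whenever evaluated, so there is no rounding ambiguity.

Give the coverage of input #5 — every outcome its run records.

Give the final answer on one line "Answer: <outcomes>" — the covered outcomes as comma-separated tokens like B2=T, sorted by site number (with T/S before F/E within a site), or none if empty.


Event log for input #5 (p=7, u=5):
  B2->E, B1->T, B4->T, B4->T, B4->T, B4->T, B4->F, B5->F, B7->S, B6->F
  B8->T, B8->T, B8->F
collecting distinct outcomes: B1=T, B2=E, B4=T, B4=F, B5=F, B6=F, B7=S, B8=T, B8=F
Answer: B1=T, B2=E, B4=T, B4=F, B5=F, B6=F, B7=S, B8=T, B8=F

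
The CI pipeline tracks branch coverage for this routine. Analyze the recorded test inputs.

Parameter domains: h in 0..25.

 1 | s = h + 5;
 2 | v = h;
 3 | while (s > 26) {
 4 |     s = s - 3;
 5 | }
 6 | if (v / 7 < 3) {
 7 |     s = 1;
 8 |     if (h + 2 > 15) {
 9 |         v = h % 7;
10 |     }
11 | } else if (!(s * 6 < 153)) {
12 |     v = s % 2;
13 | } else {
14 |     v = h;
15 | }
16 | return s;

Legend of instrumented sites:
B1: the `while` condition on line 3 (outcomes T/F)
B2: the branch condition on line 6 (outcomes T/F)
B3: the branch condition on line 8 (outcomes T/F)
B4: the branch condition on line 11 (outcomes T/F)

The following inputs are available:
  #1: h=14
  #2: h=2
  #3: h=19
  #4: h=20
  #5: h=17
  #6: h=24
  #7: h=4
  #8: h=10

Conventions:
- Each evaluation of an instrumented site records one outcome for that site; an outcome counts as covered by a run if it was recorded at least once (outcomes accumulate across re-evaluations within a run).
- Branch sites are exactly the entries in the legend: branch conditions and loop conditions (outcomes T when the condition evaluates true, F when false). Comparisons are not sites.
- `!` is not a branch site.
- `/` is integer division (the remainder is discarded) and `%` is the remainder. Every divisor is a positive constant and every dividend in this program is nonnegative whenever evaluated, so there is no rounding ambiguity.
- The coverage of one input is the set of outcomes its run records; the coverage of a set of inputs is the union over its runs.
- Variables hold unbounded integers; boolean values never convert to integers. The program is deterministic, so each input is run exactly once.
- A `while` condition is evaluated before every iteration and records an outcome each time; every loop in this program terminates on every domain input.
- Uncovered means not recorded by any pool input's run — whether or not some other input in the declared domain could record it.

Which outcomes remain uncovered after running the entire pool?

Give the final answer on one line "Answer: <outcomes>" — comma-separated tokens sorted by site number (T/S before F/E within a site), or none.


input #1 (h=14): events B1->F, B2->T, B3->T; covers B1=F, B2=T, B3=T
input #2 (h=2): events B1->F, B2->T, B3->F; covers B1=F, B2=T, B3=F
input #3 (h=19): events B1->F, B2->T, B3->T; covers B1=F, B2=T, B3=T
input #4 (h=20): events B1->F, B2->T, B3->T; covers B1=F, B2=T, B3=T
input #5 (h=17): events B1->F, B2->T, B3->T; covers B1=F, B2=T, B3=T
input #6 (h=24): events B1->T, B1->F, B2->F, B4->T; covers B1=T, B1=F, B2=F, B4=T
input #7 (h=4): events B1->F, B2->T, B3->F; covers B1=F, B2=T, B3=F
input #8 (h=10): events B1->F, B2->T, B3->F; covers B1=F, B2=T, B3=F
union over the pool: B1=T, B1=F, B2=T, B2=F, B3=T, B3=F, B4=T
uncovered (1 of 8): B4=F
Answer: B4=F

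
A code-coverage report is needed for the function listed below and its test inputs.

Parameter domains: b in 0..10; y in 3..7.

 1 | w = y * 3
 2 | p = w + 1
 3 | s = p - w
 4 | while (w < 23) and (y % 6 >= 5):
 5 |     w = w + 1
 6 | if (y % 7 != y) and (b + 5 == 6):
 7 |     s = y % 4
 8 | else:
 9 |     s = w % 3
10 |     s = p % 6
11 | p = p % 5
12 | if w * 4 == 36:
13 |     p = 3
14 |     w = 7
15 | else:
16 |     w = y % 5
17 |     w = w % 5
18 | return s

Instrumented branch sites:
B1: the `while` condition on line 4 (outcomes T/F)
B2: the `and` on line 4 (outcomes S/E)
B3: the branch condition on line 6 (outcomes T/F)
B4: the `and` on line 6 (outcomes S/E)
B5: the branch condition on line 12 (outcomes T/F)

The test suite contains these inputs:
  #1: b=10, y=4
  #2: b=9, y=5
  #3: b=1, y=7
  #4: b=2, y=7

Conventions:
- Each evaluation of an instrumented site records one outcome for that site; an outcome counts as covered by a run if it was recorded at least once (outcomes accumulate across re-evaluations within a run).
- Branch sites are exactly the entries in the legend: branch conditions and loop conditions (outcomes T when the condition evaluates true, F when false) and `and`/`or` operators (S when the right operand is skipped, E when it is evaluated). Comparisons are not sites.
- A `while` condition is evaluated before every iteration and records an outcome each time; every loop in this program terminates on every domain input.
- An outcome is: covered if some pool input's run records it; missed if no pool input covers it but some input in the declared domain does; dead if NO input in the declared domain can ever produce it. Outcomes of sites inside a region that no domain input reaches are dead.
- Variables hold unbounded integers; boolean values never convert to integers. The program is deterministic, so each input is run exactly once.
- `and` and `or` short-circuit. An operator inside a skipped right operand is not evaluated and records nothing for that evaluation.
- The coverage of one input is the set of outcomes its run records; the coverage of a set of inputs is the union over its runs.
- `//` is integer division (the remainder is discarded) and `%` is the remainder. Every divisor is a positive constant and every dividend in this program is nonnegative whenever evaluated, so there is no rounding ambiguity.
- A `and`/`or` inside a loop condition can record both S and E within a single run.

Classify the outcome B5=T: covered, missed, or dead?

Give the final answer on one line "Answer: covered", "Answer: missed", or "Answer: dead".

no pool input records B5=T
but domain input (b=0, y=3) does record it -> reachable, so missed

Answer: missed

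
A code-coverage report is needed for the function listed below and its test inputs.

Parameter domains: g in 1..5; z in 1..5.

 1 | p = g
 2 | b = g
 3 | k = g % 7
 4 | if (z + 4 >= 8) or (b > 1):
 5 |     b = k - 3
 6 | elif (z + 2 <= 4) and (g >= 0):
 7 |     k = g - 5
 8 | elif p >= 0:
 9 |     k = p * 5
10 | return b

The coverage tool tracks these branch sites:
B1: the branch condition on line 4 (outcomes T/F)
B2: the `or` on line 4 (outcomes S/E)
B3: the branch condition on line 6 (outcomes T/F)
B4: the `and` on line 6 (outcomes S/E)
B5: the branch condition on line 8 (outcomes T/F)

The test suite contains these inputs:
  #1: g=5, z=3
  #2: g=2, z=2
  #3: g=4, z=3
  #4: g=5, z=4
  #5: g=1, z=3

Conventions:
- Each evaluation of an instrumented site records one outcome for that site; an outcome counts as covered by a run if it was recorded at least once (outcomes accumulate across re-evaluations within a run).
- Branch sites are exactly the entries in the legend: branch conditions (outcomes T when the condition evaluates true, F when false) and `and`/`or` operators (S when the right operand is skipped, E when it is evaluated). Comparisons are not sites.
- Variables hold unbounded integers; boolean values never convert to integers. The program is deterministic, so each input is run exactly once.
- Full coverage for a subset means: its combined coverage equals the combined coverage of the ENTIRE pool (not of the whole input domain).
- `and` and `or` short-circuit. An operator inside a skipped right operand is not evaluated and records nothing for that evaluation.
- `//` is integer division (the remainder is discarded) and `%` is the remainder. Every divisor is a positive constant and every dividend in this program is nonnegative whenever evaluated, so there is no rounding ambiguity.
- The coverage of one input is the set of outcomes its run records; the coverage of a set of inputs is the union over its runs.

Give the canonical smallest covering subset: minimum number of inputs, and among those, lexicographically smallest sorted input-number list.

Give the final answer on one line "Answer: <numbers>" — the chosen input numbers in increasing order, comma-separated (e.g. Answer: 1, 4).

test 1 (g=5, z=3) fires B2->E, B1->T; hits B1=T, B2=E
test 2 (g=2, z=2) fires B2->E, B1->T; hits B1=T, B2=E
test 3 (g=4, z=3) fires B2->E, B1->T; hits B1=T, B2=E
test 4 (g=5, z=4) fires B2->S, B1->T; hits B1=T, B2=S
test 5 (g=1, z=3) fires B2->E, B1->F, B4->S, B3->F, B5->T; hits B1=F, B2=E, B3=F, B4=S, B5=T
union over all inputs: B1=T, B1=F, B2=S, B2=E, B3=F, B4=S, B5=T (7 outcomes)
every size-1 subset falls short of the 7 outcomes (best: 5/7)
size 2: inputs {4, 5} cover all 7 outcomes, and no lexicographically smaller subset of this size does

Answer: 4, 5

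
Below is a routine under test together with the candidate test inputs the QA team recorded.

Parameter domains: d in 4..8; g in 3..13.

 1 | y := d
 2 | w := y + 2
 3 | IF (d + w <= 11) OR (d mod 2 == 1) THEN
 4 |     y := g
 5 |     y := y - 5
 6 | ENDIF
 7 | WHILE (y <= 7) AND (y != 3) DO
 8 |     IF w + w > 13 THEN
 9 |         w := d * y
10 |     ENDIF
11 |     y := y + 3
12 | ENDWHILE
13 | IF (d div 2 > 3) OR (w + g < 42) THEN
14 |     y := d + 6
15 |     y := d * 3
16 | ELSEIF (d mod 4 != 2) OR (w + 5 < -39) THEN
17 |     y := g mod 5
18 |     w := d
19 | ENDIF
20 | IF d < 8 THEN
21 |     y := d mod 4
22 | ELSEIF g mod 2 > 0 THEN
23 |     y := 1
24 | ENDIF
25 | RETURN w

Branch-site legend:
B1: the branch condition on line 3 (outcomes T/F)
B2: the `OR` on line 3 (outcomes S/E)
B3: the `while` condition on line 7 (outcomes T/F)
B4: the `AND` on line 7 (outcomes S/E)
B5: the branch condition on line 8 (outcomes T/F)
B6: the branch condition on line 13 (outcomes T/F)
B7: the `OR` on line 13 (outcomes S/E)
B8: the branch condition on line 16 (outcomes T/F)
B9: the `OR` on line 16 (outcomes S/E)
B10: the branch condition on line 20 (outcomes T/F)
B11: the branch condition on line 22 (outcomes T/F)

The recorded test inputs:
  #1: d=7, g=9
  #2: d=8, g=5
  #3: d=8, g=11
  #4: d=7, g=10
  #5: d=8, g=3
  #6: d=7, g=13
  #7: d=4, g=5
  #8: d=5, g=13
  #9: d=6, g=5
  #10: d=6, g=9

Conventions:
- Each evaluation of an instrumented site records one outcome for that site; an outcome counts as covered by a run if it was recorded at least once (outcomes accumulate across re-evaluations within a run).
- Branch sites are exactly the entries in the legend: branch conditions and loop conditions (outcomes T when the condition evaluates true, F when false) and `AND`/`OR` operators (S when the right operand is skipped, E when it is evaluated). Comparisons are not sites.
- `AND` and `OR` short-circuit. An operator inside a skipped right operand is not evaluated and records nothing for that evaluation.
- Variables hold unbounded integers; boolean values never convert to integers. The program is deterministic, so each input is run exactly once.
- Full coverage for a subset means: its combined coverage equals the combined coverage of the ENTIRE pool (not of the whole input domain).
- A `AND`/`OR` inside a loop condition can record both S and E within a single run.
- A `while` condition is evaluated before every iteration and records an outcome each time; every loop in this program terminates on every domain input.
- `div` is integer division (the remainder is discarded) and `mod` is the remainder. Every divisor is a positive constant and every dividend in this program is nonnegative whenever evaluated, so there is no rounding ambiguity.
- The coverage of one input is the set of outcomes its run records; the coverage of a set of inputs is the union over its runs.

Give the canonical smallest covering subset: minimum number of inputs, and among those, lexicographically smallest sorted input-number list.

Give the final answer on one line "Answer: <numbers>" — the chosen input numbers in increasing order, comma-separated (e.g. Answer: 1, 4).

test 1 (d=7, g=9) fires B2->E, B1->T, B4->E, B3->T, B5->T, B4->E, B3->T, B5->T, B4->S, B3->F, B7->E, B6->F, B9->S, B8->T, ...; hits B1=T, B2=E, B3=T, B3=F, B4=S, B4=E, B5=T, B6=F, B7=E, B8=T, B9=S, B10=T
test 2 (d=8, g=5) fires B2->E, B1->F, B4->S, B3->F, B7->S, B6->T, B10->F, B11->T; hits B1=F, B2=E, B3=F, B4=S, B6=T, B7=S, B10=F, B11=T
test 3 (d=8, g=11) fires B2->E, B1->F, B4->S, B3->F, B7->S, B6->T, B10->F, B11->T; hits B1=F, B2=E, B3=F, B4=S, B6=T, B7=S, B10=F, B11=T
test 4 (d=7, g=10) fires B2->E, B1->T, B4->E, B3->T, B5->T, B4->S, B3->F, B7->E, B6->F, B9->S, B8->T, B10->T; hits B1=T, B2=E, B3=T, B3=F, B4=S, B4=E, B5=T, B6=F, B7=E, B8=T, B9=S, B10=T
test 5 (d=8, g=3) fires B2->E, B1->F, B4->S, B3->F, B7->S, B6->T, B10->F, B11->T; hits B1=F, B2=E, B3=F, B4=S, B6=T, B7=S, B10=F, B11=T
test 6 (d=7, g=13) fires B2->E, B1->T, B4->S, B3->F, B7->E, B6->T, B10->T; hits B1=T, B2=E, B3=F, B4=S, B6=T, B7=E, B10=T
test 7 (d=4, g=5) fires B2->S, B1->T, B4->E, B3->T, B5->F, B4->E, B3->F, B7->E, B6->T, B10->T; hits B1=T, B2=S, B3=T, B3=F, B4=E, B5=F, B6=T, B7=E, B10=T
test 8 (d=5, g=13) fires B2->E, B1->T, B4->S, B3->F, B7->E, B6->T, B10->T; hits B1=T, B2=E, B3=F, B4=S, B6=T, B7=E, B10=T
test 9 (d=6, g=5) fires B2->E, B1->F, B4->E, B3->T, B5->T, B4->S, B3->F, B7->E, B6->T, B10->T; hits B1=F, B2=E, B3=T, B3=F, B4=S, B4=E, B5=T, B6=T, B7=E, B10=T
test 10 (d=6, g=9) fires B2->E, B1->F, B4->E, B3->T, B5->T, B4->S, B3->F, B7->E, B6->F, B9->E, B8->F, B10->T; hits B1=F, B2=E, B3=T, B3=F, B4=S, B4=E, B5=T, B6=F, B7=E, B8=F, B9=E, B10=T
union over all inputs: B1=T, B1=F, B2=S, B2=E, B3=T, B3=F, B4=S, B4=E, B5=T, B5=F, B6=T, B6=F, B7=S, B7=E, B8=T, B8=F, B9=S, B9=E, B10=T, B10=F, B11=T (21 outcomes)
size 1 is not enough: best union over all size-1 subsets is 12/21
size 2 is not enough: best union over all size-2 subsets is 17/21
size 3 is not enough: best union over all size-3 subsets is 19/21
the canonical winner is {1, 2, 7, 10}: size 4, full 21-outcome coverage, earliest index list among size-4 covers

Answer: 1, 2, 7, 10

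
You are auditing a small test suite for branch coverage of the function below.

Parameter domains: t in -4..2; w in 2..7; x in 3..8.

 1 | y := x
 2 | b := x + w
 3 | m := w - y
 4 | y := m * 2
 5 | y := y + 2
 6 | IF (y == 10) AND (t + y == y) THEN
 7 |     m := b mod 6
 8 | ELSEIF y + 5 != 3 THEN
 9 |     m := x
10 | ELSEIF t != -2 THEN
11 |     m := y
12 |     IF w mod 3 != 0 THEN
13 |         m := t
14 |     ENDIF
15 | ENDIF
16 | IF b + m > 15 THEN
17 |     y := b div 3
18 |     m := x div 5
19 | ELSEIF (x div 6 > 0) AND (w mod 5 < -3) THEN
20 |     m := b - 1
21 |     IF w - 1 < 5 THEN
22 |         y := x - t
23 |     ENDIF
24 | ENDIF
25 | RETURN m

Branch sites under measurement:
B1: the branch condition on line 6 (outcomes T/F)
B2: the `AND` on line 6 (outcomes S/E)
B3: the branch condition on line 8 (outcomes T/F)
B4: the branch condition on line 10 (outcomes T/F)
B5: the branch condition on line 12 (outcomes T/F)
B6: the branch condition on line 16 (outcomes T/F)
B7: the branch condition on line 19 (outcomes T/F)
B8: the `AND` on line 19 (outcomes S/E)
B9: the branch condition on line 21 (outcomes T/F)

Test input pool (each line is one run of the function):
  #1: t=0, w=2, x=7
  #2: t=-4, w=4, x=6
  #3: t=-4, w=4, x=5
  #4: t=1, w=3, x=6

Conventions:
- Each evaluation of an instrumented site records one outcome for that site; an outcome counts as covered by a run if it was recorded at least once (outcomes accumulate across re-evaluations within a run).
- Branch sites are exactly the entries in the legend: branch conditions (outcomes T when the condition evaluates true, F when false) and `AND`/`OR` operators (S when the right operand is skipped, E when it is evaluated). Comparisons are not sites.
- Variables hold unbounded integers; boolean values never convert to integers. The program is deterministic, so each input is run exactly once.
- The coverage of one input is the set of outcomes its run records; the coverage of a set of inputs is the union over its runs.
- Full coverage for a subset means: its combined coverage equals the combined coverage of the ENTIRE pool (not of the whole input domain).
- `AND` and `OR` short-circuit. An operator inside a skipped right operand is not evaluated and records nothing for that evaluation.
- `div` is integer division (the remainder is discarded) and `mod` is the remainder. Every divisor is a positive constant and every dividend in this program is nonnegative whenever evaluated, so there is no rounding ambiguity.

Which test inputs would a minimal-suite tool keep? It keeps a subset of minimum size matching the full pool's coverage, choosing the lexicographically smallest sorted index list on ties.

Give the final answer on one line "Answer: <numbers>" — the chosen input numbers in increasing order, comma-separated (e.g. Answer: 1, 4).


test 1 (t=0, w=2, x=7) fires B2->S, B1->F, B3->T, B6->T; hits B1=F, B2=S, B3=T, B6=T
test 2 (t=-4, w=4, x=6) fires B2->S, B1->F, B3->F, B4->T, B5->T, B6->F, B8->E, B7->F; hits B1=F, B2=S, B3=F, B4=T, B5=T, B6=F, B7=F, B8=E
test 3 (t=-4, w=4, x=5) fires B2->S, B1->F, B3->T, B6->F, B8->S, B7->F; hits B1=F, B2=S, B3=T, B6=F, B7=F, B8=S
test 4 (t=1, w=3, x=6) fires B2->S, B1->F, B3->T, B6->F, B8->E, B7->F; hits B1=F, B2=S, B3=T, B6=F, B7=F, B8=E
the full pool covers 11 outcomes: B1=F, B2=S, B3=T, B3=F, B4=T, B5=T, B6=T, B6=F, B7=F, B8=S, B8=E
size 1 is not enough: best union over all size-1 subsets is 8/11
size 2 is not enough: best union over all size-2 subsets is 10/11
at size 3, {1, 2, 3} reaches all 11 outcomes; every lexicographically earlier size-3 subset fails
Answer: 1, 2, 3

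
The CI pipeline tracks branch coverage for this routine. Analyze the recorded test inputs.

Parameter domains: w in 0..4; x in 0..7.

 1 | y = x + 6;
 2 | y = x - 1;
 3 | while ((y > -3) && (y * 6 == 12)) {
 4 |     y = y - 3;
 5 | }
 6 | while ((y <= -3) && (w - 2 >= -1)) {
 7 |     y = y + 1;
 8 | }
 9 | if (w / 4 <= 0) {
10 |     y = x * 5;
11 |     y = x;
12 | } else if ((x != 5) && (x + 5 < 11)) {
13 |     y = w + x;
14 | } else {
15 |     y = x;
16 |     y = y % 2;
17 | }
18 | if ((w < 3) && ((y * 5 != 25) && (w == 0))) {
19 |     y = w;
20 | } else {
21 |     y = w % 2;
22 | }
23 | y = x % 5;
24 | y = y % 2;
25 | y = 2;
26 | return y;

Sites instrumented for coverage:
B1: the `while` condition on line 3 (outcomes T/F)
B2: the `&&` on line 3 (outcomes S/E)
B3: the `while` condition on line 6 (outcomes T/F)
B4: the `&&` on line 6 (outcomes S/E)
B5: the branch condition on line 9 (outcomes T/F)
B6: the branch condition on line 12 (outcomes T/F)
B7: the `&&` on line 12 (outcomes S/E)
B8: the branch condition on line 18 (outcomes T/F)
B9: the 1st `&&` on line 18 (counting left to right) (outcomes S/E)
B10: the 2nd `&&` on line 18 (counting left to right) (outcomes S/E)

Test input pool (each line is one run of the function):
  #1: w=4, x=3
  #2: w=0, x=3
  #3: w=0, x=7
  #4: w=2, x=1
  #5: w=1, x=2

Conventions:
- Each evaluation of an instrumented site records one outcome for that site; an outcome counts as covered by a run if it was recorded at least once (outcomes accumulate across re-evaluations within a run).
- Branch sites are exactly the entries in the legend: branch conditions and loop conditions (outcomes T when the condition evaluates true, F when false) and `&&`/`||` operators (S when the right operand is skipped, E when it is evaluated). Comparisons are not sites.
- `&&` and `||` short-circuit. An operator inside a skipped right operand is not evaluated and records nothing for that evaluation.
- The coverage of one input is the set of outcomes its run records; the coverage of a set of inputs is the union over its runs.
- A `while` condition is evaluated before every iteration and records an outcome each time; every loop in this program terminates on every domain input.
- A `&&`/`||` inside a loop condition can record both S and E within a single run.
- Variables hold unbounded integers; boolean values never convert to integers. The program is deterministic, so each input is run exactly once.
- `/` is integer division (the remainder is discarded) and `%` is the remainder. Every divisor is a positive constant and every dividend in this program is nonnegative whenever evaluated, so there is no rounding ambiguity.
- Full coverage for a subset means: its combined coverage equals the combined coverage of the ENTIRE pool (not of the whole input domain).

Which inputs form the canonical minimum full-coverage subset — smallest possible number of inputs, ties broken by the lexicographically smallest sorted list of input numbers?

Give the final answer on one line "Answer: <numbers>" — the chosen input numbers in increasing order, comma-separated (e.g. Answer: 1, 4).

test 1 (w=4, x=3) fires B2->E, B1->T, B2->E, B1->F, B4->S, B3->F, B5->F, B7->E, B6->T, B9->S, B8->F; hits B1=T, B1=F, B2=E, B3=F, B4=S, B5=F, B6=T, B7=E, B8=F, B9=S
test 2 (w=0, x=3) fires B2->E, B1->T, B2->E, B1->F, B4->S, B3->F, B5->T, B9->E, B10->E, B8->T; hits B1=T, B1=F, B2=E, B3=F, B4=S, B5=T, B8=T, B9=E, B10=E
test 3 (w=0, x=7) fires B2->E, B1->F, B4->S, B3->F, B5->T, B9->E, B10->E, B8->T; hits B1=F, B2=E, B3=F, B4=S, B5=T, B8=T, B9=E, B10=E
test 4 (w=2, x=1) fires B2->E, B1->F, B4->S, B3->F, B5->T, B9->E, B10->E, B8->F; hits B1=F, B2=E, B3=F, B4=S, B5=T, B8=F, B9=E, B10=E
test 5 (w=1, x=2) fires B2->E, B1->F, B4->S, B3->F, B5->T, B9->E, B10->E, B8->F; hits B1=F, B2=E, B3=F, B4=S, B5=T, B8=F, B9=E, B10=E
pool-wide coverage (14 outcomes): B1=T, B1=F, B2=E, B3=F, B4=S, B5=T, B5=F, B6=T, B7=E, B8=T, B8=F, B9=S, B9=E, B10=E
every size-1 subset falls short of the 14 outcomes (best: 10/14)
inputs {1, 2} (size 2) cover everything; no size-2 subset with a lexicographically smaller index list covers all 14

Answer: 1, 2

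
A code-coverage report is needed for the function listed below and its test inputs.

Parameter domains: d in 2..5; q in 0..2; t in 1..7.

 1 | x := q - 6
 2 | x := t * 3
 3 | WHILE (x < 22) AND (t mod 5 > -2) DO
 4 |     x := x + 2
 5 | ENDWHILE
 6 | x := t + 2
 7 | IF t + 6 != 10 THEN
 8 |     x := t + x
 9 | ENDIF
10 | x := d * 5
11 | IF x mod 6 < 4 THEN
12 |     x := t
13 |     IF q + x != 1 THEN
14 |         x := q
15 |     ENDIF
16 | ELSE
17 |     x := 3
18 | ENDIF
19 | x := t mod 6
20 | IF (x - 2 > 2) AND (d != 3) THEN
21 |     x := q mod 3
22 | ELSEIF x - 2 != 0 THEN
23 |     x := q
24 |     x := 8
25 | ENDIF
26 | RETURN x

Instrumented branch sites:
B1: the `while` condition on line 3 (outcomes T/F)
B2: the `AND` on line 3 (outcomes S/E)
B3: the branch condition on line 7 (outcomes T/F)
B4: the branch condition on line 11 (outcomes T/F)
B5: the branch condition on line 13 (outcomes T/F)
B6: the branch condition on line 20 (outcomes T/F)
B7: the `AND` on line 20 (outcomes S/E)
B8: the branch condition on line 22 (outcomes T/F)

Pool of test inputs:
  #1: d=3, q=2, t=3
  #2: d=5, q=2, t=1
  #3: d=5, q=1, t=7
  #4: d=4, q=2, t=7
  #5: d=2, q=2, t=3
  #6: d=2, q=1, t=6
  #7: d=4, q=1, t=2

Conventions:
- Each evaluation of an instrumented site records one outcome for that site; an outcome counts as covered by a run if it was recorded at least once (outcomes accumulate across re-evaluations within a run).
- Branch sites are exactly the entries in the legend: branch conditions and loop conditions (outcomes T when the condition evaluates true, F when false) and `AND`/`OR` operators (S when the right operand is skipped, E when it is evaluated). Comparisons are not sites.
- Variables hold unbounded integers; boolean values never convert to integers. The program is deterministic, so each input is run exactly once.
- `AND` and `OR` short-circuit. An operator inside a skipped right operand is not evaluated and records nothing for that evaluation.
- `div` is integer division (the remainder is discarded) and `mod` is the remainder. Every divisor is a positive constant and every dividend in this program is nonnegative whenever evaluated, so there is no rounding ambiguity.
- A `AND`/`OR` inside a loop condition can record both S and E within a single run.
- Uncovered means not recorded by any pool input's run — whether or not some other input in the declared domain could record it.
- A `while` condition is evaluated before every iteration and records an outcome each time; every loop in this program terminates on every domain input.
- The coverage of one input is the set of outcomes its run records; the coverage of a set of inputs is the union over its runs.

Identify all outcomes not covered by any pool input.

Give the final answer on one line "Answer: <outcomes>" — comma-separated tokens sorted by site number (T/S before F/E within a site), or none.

#1 (d=3, q=2, t=3) -> B2->E, B1->T, B2->E, B1->T, B2->E, B1->T, B2->E, B1->T, B2->E, B1->T, B2->E, B1->T, B2->E, B1->T, ...; covered: B1=T, B1=F, B2=S, B2=E, B3=T, B4=T, B5=T, B6=F, B7=S, B8=T
#2 (d=5, q=2, t=1) -> B2->E, B1->T, B2->E, B1->T, B2->E, B1->T, B2->E, B1->T, B2->E, B1->T, B2->E, B1->T, B2->E, B1->T, ...; covered: B1=T, B1=F, B2=S, B2=E, B3=T, B4=T, B5=T, B6=F, B7=S, B8=T
#3 (d=5, q=1, t=7) -> B2->E, B1->T, B2->S, B1->F, B3->T, B4->T, B5->T, B7->S, B6->F, B8->T; covered: B1=T, B1=F, B2=S, B2=E, B3=T, B4=T, B5=T, B6=F, B7=S, B8=T
#4 (d=4, q=2, t=7) -> B2->E, B1->T, B2->S, B1->F, B3->T, B4->T, B5->T, B7->S, B6->F, B8->T; covered: B1=T, B1=F, B2=S, B2=E, B3=T, B4=T, B5=T, B6=F, B7=S, B8=T
#5 (d=2, q=2, t=3) -> B2->E, B1->T, B2->E, B1->T, B2->E, B1->T, B2->E, B1->T, B2->E, B1->T, B2->E, B1->T, B2->E, B1->T, ...; covered: B1=T, B1=F, B2=S, B2=E, B3=T, B4=F, B6=F, B7=S, B8=T
#6 (d=2, q=1, t=6) -> B2->E, B1->T, B2->E, B1->T, B2->S, B1->F, B3->T, B4->F, B7->S, B6->F, B8->T; covered: B1=T, B1=F, B2=S, B2=E, B3=T, B4=F, B6=F, B7=S, B8=T
#7 (d=4, q=1, t=2) -> B2->E, B1->T, B2->E, B1->T, B2->E, B1->T, B2->E, B1->T, B2->E, B1->T, B2->E, B1->T, B2->E, B1->T, ...; covered: B1=T, B1=F, B2=S, B2=E, B3=T, B4=T, B5=T, B6=F, B7=S, B8=F
union over the pool: B1=T, B1=F, B2=S, B2=E, B3=T, B4=T, B4=F, B5=T, B6=F, B7=S, B8=T, B8=F
uncovered (4 of 16): B3=F, B5=F, B6=T, B7=E

Answer: B3=F, B5=F, B6=T, B7=E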